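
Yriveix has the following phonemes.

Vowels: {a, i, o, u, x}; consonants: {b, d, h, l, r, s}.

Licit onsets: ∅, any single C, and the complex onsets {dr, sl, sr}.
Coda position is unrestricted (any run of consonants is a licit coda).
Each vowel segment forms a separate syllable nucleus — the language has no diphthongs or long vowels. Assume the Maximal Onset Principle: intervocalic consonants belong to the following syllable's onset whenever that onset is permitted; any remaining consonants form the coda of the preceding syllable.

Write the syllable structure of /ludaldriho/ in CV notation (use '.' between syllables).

CV.CVC.CCV.CV

Nuclei (vowels): u, a, i, o → 4 syllables.
Between /u/ (V1) and /a/ (V2): /d/ → onset of the next syllable (single consonants are always licit onsets).
Between /a/ (V2) and /i/ (V3): /ldr/ — longest licit onset from the right is /dr/, leaving /l/ as coda.
Between /i/ (V3) and /o/ (V4): /h/ → onset of the next syllable (single consonants are always licit onsets).
Putting it together: lu.dal.dri.ho.
Mapping each syllable to C/V: /lu/ → CV, /dal/ → CVC, /dri/ → CCV, /ho/ → CV.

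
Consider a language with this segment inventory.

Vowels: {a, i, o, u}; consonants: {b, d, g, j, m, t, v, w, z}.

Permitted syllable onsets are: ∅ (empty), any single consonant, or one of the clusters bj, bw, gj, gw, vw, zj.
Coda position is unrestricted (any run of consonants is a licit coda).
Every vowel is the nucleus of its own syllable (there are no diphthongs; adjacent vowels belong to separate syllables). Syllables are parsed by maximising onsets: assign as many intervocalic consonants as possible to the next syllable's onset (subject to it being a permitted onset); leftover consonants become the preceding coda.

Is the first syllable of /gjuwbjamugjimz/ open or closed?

closed

Vowels present: u, a, u, i; each is a nucleus, giving 4 syllables.
V1 /u/ – V2 /a/: /wbj/ — longest licit onset from the right is /bj/, leaving /w/ as coda.
V2 /a/ – V3 /u/: /m/ is a single consonant, so it becomes the next onset.
V3 /u/ – V4 /i/: cluster /gj/ — /gj/ is itself a permitted onset, so the whole cluster goes right; preceding coda = ∅.
Syllabification: gjuw.bja.mu.gjimz.
Syllable 1 is /gjuw/ with coda /w/, so it is closed.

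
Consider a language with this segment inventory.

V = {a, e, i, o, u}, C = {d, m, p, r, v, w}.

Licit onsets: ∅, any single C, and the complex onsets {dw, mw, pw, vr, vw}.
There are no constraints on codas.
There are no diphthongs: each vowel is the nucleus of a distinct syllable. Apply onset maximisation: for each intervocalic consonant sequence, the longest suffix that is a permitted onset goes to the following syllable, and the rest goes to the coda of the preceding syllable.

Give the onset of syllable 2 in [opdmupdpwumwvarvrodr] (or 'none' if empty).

Vowels present: o, u, u, a, o; each is a nucleus, giving 5 syllables.
σ1/σ2 boundary: cluster /pdm/ — the longest permitted-onset suffix is /m/; onset = /m/, preceding coda = /pd/.
σ2/σ3 boundary: /pdpw/; trying suffixes from longest down, /pw/ is the first permitted one, so coda /pd/ | onset /pw/.
σ3/σ4 boundary: /mwv/ splits as /mw/ + /v/ (/v/ is the longest suffix that is a licit onset).
σ4/σ5 boundary: /rvr/ — longest licit onset from the right is /vr/, leaving /r/ as coda.
Result: opd.mupd.pwumw.var.vrodr.
Syllable 2 is /mupd/: onset /m/, nucleus /u/, coda /pd/.

m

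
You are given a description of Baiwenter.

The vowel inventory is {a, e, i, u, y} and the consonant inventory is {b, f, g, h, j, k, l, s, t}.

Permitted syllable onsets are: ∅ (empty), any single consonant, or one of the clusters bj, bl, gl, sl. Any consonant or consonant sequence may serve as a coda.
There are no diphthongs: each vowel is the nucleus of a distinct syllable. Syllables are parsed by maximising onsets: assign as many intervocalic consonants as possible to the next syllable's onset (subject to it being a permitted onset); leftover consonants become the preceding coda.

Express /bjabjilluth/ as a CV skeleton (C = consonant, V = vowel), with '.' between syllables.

CCV.CCVC.CVCC

The vowels are a, i, u — 3 nuclei, so 3 syllables.
σ1/σ2 boundary: cluster /bj/ — /bj/ is itself a permitted onset, so the whole cluster goes right; preceding coda = ∅.
σ2/σ3 boundary: /ll/; trying suffixes from longest down, /l/ is the first permitted one, so coda /l/ | onset /l/.
So the parse is bja.bjil.luth.
Mapping each syllable to C/V: /bja/ → CCV, /bjil/ → CCVC, /luth/ → CVCC.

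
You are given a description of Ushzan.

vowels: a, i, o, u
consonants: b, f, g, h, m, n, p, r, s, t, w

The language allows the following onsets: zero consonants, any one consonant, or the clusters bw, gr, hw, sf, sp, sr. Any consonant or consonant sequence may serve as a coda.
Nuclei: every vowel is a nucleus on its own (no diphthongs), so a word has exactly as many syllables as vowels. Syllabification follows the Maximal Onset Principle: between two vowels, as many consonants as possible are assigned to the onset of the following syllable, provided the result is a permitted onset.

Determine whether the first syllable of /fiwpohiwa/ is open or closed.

closed

The vowels are i, o, i, a — 4 nuclei, so 4 syllables.
σ1/σ2 boundary: /wp/; trying suffixes from longest down, /p/ is the first permitted one, so coda /w/ | onset /p/.
σ2/σ3 boundary: /h/ → onset of the next syllable (single consonants are always licit onsets).
σ3/σ4 boundary: /w/ is a single consonant, so it becomes the next onset.
Result: fiw.po.hi.wa.
Syllable 1 is /fiw/ with coda /w/, so it is closed.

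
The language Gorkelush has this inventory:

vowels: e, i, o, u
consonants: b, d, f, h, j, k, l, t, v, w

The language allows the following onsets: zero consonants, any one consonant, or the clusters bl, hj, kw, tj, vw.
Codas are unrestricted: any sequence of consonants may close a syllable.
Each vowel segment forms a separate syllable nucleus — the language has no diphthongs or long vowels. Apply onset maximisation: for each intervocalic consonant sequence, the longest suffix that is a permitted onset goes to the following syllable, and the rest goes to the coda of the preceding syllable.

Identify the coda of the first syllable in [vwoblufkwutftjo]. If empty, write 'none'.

Nuclei (vowels): o, u, u, o → 4 syllables.
σ1/σ2 boundary: /bl/ — entire cluster is a permitted onset → onset /bl/, coda ∅.
σ2/σ3 boundary: cluster /fkw/ — the longest permitted-onset suffix is /kw/; onset = /kw/, preceding coda = /f/.
σ3/σ4 boundary: /tftj/; trying suffixes from longest down, /tj/ is the first permitted one, so coda /tf/ | onset /tj/.
Putting it together: vwo.bluf.kwutf.tjo.
Syllable 1 is /vwo/: onset /vw/, nucleus /o/, coda ∅.

none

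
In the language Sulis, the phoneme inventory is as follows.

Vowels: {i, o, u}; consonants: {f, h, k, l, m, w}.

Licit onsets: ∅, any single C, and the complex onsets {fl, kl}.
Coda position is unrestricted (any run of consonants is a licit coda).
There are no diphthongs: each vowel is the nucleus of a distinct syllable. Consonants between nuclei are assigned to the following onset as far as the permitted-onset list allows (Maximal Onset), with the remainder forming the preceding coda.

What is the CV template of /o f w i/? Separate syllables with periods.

The vowels are o, i — 2 nuclei, so 2 syllables.
V1 /o/ – V2 /i/: /fw/ — longest licit onset from the right is /w/, leaving /f/ as coda.
So the parse is of.wi.
Mapping each syllable to C/V: /of/ → VC, /wi/ → CV.

VC.CV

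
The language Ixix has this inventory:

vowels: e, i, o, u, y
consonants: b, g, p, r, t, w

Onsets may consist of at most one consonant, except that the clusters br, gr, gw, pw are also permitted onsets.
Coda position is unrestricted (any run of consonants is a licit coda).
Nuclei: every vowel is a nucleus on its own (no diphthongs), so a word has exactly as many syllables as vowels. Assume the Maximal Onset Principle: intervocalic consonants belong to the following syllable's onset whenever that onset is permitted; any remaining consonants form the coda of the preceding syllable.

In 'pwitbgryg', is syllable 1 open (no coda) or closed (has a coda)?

Nuclei (vowels): i, y → 2 syllables.
/i…y/ gap (V1→V2): /tbgr/; trying suffixes from longest down, /gr/ is the first permitted one, so coda /tb/ | onset /gr/.
So the parse is pwitb.gryg.
Syllable 1 is /pwitb/ with coda /tb/, so it is closed.

closed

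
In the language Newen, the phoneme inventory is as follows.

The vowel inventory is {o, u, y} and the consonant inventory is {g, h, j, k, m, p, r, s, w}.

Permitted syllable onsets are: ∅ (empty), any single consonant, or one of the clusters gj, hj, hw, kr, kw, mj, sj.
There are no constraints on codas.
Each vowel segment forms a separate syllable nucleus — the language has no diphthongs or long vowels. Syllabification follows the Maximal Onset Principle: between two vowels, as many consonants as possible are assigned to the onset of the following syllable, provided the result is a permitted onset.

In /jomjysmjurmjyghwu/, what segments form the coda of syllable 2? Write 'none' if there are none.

The vowels are o, y, u, y, u — 5 nuclei, so 5 syllables.
σ1/σ2 boundary: /mj/ is a licit onset in full, so it all attaches to the next syllable.
σ2/σ3 boundary: /smj/ splits as /s/ + /mj/ (/mj/ is the longest suffix that is a licit onset).
σ3/σ4 boundary: /rmj/; trying suffixes from longest down, /mj/ is the first permitted one, so coda /r/ | onset /mj/.
σ4/σ5 boundary: /ghw/; trying suffixes from longest down, /hw/ is the first permitted one, so coda /g/ | onset /hw/.
So the parse is jo.mjys.mjur.mjyg.hwu.
Syllable 2 is /mjys/: onset /mj/, nucleus /y/, coda /s/.

s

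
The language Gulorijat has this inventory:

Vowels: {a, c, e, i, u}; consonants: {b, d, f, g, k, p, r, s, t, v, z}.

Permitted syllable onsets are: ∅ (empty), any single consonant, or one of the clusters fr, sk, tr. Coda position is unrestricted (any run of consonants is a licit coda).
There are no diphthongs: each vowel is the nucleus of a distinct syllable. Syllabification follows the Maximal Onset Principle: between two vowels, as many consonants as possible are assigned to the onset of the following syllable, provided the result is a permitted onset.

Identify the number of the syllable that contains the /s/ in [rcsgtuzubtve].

1

Vowels present: c, u, u, e; each is a nucleus, giving 4 syllables.
σ1/σ2 boundary: cluster /sgt/ — the longest permitted-onset suffix is /t/; onset = /t/, preceding coda = /sg/.
σ2/σ3 boundary: just /z/ — single C goes to the following onset.
σ3/σ4 boundary: /btv/ splits as /bt/ + /v/ (/v/ is the longest suffix that is a licit onset).
So the parse is rcsg.tu.zubt.ve.
The /s/ is in the coda of syllable 1 (/rcsg/).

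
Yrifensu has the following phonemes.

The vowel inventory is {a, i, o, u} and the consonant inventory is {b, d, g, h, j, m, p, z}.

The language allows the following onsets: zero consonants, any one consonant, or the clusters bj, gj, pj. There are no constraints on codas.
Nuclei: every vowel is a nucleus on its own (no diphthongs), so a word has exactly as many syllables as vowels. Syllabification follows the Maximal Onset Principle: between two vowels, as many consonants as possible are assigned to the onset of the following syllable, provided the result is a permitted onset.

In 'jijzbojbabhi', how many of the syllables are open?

1

Vowels present: i, o, a, i; each is a nucleus, giving 4 syllables.
/i…o/ gap (V1→V2): /jzb/ splits as /jz/ + /b/ (/b/ is the longest suffix that is a licit onset).
/o…a/ gap (V2→V3): /jb/ splits as /j/ + /b/ (/b/ is the longest suffix that is a licit onset).
/a…i/ gap (V3→V4): cluster /bh/ — the longest permitted-onset suffix is /h/; onset = /h/, preceding coda = /b/.
Putting it together: jijz.boj.bab.hi.
Classifying each syllable: /jijz/ (closed), /boj/ (closed), /bab/ (closed), /hi/ (open).
Open syllables: 1.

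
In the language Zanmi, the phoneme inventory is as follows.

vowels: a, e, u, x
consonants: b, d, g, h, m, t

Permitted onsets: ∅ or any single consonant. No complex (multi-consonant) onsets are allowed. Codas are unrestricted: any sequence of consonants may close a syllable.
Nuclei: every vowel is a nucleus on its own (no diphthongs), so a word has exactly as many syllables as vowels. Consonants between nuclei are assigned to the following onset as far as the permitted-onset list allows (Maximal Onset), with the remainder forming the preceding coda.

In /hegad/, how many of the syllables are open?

Nuclei (vowels): e, a → 2 syllables.
Between /e/ (V1) and /a/ (V2): /g/ → onset of the next syllable (single consonants are always licit onsets).
So the parse is he.gad.
Classifying each syllable: /he/ (open), /gad/ (closed).
Open syllables: 1.

1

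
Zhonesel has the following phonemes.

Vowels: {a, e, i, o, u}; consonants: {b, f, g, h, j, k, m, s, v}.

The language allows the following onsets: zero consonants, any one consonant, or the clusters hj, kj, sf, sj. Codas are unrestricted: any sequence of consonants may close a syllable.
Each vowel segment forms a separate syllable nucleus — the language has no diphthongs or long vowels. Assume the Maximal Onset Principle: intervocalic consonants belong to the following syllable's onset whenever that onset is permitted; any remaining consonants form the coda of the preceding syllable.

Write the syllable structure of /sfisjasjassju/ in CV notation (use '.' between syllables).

CCV.CCV.CCVC.CCV

Nuclei (vowels): i, a, a, u → 4 syllables.
σ1/σ2 boundary: /sj/ is a licit onset in full, so it all attaches to the next syllable.
σ2/σ3 boundary: /sj/ — entire cluster is a permitted onset → onset /sj/, coda ∅.
σ3/σ4 boundary: /ssj/ splits as /s/ + /sj/ (/sj/ is the longest suffix that is a licit onset).
Syllabification: sfi.sja.sjas.sju.
Mapping each syllable to C/V: /sfi/ → CCV, /sja/ → CCV, /sjas/ → CCVC, /sju/ → CCV.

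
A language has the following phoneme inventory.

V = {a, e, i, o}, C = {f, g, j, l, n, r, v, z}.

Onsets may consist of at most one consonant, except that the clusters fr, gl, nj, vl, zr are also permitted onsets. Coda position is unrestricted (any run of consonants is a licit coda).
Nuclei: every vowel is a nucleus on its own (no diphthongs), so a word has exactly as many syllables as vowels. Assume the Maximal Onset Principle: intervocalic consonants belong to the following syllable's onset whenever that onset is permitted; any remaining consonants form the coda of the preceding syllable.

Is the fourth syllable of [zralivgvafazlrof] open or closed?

closed

Nuclei (vowels): a, i, a, a, o → 5 syllables.
V1 /a/ – V2 /i/: just /l/ — single C goes to the following onset.
V2 /i/ – V3 /a/: cluster /vgv/ — the longest permitted-onset suffix is /v/; onset = /v/, preceding coda = /vg/.
V3 /a/ – V4 /a/: /f/ is a single consonant, so it becomes the next onset.
V4 /a/ – V5 /o/: cluster /zlr/ — the longest permitted-onset suffix is /r/; onset = /r/, preceding coda = /zl/.
So the parse is zra.livg.va.fazl.rof.
Syllable 4 is /fazl/ with coda /zl/, so it is closed.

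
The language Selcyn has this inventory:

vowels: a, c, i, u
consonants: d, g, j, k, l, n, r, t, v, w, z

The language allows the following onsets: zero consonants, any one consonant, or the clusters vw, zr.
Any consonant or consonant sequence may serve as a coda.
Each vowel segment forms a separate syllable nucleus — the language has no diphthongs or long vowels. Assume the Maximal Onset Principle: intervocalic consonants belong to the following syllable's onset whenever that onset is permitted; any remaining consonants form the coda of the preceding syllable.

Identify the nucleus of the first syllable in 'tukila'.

u

The vowels are u, i, a — 3 nuclei, so 3 syllables.
The first nucleus (vowel 1 from the left) is /u/.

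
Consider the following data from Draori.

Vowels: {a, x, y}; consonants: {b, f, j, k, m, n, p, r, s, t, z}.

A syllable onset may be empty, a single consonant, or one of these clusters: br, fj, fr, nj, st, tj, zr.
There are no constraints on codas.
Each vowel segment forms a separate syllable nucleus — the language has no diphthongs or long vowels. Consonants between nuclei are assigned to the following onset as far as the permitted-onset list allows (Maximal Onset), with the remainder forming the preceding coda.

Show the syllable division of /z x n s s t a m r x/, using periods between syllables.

zxns.stam.rx

The vowels are x, a, x — 3 nuclei, so 3 syllables.
/x…a/ gap (V1→V2): /nsst/ splits as /ns/ + /st/ (/st/ is the longest suffix that is a licit onset).
/a…x/ gap (V2→V3): /mr/; trying suffixes from longest down, /r/ is the first permitted one, so coda /m/ | onset /r/.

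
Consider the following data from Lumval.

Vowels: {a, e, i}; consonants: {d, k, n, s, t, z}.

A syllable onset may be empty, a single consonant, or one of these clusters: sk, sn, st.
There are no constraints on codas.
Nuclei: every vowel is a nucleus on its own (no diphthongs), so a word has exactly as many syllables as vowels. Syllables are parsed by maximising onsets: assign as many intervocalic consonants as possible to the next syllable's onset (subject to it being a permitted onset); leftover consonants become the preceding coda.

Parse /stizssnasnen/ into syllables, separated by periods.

stizs.sna.snen

Nuclei (vowels): i, a, e → 3 syllables.
V1 /i/ – V2 /a/: /zssn/; trying suffixes from longest down, /sn/ is the first permitted one, so coda /zs/ | onset /sn/.
V2 /a/ – V3 /e/: /sn/ is a licit onset in full, so it all attaches to the next syllable.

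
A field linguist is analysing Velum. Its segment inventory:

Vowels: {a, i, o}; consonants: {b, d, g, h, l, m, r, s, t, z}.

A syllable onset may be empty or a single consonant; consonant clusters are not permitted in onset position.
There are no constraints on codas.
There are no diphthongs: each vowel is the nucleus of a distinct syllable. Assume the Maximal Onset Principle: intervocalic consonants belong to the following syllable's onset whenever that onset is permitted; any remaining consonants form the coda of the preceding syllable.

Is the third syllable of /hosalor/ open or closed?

closed

The vowels are o, a, o — 3 nuclei, so 3 syllables.
Between /o/ (V1) and /a/ (V2): /s/ is a single consonant, so it becomes the next onset.
Between /a/ (V2) and /o/ (V3): /l/ → onset of the next syllable (single consonants are always licit onsets).
So the parse is ho.sa.lor.
Syllable 3 is /lor/ with coda /r/, so it is closed.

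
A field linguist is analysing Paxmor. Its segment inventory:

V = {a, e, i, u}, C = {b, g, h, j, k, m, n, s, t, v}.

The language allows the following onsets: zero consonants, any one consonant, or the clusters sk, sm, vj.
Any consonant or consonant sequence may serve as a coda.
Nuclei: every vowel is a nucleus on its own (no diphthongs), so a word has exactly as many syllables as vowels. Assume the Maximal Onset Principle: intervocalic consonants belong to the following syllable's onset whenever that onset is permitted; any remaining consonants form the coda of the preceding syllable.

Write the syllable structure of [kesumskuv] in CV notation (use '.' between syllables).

CV.CVC.CCVC

The vowels are e, u, u — 3 nuclei, so 3 syllables.
σ1/σ2 boundary: /s/ → onset of the next syllable (single consonants are always licit onsets).
σ2/σ3 boundary: cluster /msk/ — the longest permitted-onset suffix is /sk/; onset = /sk/, preceding coda = /m/.
So the parse is ke.sum.skuv.
Mapping each syllable to C/V: /ke/ → CV, /sum/ → CVC, /skuv/ → CCVC.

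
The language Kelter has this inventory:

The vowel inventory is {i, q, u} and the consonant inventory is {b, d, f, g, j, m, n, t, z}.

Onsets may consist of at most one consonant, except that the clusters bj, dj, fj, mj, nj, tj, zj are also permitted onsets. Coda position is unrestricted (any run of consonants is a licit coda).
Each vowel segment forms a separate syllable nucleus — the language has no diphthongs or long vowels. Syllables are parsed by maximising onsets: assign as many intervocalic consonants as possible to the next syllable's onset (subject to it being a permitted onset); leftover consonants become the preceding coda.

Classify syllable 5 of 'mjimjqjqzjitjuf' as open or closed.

Nuclei (vowels): i, q, q, i, u → 5 syllables.
σ1/σ2 boundary: /mj/ is a licit onset in full, so it all attaches to the next syllable.
σ2/σ3 boundary: just /j/ — single C goes to the following onset.
σ3/σ4 boundary: /zj/ is a licit onset in full, so it all attaches to the next syllable.
σ4/σ5 boundary: /tj/ is a licit onset in full, so it all attaches to the next syllable.
Syllabification: mji.mjq.jq.zji.tjuf.
Syllable 5 is /tjuf/ with coda /f/, so it is closed.

closed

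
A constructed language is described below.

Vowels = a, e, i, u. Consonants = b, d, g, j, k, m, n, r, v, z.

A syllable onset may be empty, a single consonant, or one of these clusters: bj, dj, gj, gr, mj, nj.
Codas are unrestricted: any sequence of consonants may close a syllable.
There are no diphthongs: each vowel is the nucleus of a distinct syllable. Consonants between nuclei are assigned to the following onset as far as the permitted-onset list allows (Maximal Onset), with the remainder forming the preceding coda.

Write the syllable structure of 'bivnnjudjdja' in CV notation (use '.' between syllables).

CVCC.CCVCC.CCV

Vowels present: i, u, a; each is a nucleus, giving 3 syllables.
σ1/σ2 boundary: /vnnj/ splits as /vn/ + /nj/ (/nj/ is the longest suffix that is a licit onset).
σ2/σ3 boundary: /djdj/ — longest licit onset from the right is /dj/, leaving /dj/ as coda.
Putting it together: bivn.njudj.dja.
Mapping each syllable to C/V: /bivn/ → CVCC, /njudj/ → CCVCC, /dja/ → CCV.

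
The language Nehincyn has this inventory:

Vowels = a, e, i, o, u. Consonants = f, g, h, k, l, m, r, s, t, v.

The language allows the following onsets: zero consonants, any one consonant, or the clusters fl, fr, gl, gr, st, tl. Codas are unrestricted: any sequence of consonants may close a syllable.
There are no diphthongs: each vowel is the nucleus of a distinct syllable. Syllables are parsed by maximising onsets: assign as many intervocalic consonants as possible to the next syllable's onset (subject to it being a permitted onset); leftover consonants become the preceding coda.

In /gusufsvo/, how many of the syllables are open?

2

Nuclei (vowels): u, u, o → 3 syllables.
/u…u/ gap (V1→V2): /s/ is a single consonant, so it becomes the next onset.
/u…o/ gap (V2→V3): cluster /fsv/ — the longest permitted-onset suffix is /v/; onset = /v/, preceding coda = /fs/.
Result: gu.sufs.vo.
Classifying each syllable: /gu/ (open), /sufs/ (closed), /vo/ (open).
Open syllables: 2.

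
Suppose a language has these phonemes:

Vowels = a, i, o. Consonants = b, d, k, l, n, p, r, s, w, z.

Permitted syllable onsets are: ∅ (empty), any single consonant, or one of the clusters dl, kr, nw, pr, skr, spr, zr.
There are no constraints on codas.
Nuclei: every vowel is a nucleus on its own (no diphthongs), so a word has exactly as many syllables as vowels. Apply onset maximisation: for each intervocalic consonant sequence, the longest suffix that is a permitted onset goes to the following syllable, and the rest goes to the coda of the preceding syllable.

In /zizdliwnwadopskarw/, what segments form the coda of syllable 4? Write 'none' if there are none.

Nuclei (vowels): i, i, a, o, a → 5 syllables.
σ1/σ2 boundary: /zdl/; trying suffixes from longest down, /dl/ is the first permitted one, so coda /z/ | onset /dl/.
σ2/σ3 boundary: /wnw/ splits as /w/ + /nw/ (/nw/ is the longest suffix that is a licit onset).
σ3/σ4 boundary: /d/ → onset of the next syllable (single consonants are always licit onsets).
σ4/σ5 boundary: cluster /psk/ — the longest permitted-onset suffix is /k/; onset = /k/, preceding coda = /ps/.
Syllabification: ziz.dliw.nwa.dops.karw.
Syllable 4 is /dops/: onset /d/, nucleus /o/, coda /ps/.

ps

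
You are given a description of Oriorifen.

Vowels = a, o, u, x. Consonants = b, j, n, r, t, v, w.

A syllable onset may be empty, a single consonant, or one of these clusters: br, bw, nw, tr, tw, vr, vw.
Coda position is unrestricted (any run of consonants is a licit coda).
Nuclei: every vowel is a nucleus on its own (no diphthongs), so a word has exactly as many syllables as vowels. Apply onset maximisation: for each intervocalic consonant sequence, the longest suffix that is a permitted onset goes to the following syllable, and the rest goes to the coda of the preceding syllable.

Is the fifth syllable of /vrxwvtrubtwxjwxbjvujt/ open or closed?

closed

Nuclei (vowels): x, u, x, x, u → 5 syllables.
Between /x/ (V1) and /u/ (V2): /wvtr/ splits as /wv/ + /tr/ (/tr/ is the longest suffix that is a licit onset).
Between /u/ (V2) and /x/ (V3): /btw/ — longest licit onset from the right is /tw/, leaving /b/ as coda.
Between /x/ (V3) and /x/ (V4): /jw/ splits as /j/ + /w/ (/w/ is the longest suffix that is a licit onset).
Between /x/ (V4) and /u/ (V5): /bjv/ splits as /bj/ + /v/ (/v/ is the longest suffix that is a licit onset).
Syllabification: vrxwv.trub.twxj.wxbj.vujt.
Syllable 5 is /vujt/ with coda /jt/, so it is closed.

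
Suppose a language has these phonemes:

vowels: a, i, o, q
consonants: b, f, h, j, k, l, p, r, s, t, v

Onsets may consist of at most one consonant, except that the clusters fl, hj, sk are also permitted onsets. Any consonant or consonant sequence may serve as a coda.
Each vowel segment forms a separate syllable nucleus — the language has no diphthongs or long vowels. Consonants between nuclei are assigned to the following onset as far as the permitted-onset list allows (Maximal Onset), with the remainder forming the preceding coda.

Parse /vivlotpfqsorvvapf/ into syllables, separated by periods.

Nuclei (vowels): i, o, q, o, a → 5 syllables.
V1 /i/ – V2 /o/: /vl/ splits as /v/ + /l/ (/l/ is the longest suffix that is a licit onset).
V2 /o/ – V3 /q/: /tpf/ — longest licit onset from the right is /f/, leaving /tp/ as coda.
V3 /q/ – V4 /o/: /s/ is a single consonant, so it becomes the next onset.
V4 /o/ – V5 /a/: /rvv/; trying suffixes from longest down, /v/ is the first permitted one, so coda /rv/ | onset /v/.

viv.lotp.fq.sorv.vapf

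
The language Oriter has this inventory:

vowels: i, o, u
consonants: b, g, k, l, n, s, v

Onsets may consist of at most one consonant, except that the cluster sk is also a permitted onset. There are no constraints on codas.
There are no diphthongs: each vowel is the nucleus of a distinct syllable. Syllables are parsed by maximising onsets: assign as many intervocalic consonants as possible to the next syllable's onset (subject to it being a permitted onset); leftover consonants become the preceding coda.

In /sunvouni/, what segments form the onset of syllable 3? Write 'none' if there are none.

Nuclei (vowels): u, o, u, i → 4 syllables.
Between /u/ (V1) and /o/ (V2): /nv/ splits as /n/ + /v/ (/v/ is the longest suffix that is a licit onset).
Between /o/ (V2) and /u/ (V3): no consonants, so the boundary falls immediately after /o/.
Between /u/ (V3) and /i/ (V4): /n/ is a single consonant, so it becomes the next onset.
Putting it together: sun.vo.u.ni.
Syllable 3 is /u/: onset ∅, nucleus /u/, coda ∅.

none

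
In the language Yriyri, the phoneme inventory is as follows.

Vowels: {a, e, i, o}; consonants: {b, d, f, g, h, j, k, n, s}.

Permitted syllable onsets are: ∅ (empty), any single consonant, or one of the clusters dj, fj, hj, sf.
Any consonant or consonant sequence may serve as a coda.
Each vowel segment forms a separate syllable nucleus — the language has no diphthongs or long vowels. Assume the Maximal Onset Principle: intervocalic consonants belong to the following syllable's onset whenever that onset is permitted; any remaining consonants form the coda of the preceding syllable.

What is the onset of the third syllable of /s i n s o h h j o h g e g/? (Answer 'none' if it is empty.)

hj

The vowels are i, o, o, e — 4 nuclei, so 4 syllables.
σ1/σ2 boundary: /ns/ — longest licit onset from the right is /s/, leaving /n/ as coda.
σ2/σ3 boundary: /hhj/; trying suffixes from longest down, /hj/ is the first permitted one, so coda /h/ | onset /hj/.
σ3/σ4 boundary: cluster /hg/ — the longest permitted-onset suffix is /g/; onset = /g/, preceding coda = /h/.
So the parse is sin.soh.hjoh.geg.
Syllable 3 is /hjoh/: onset /hj/, nucleus /o/, coda /h/.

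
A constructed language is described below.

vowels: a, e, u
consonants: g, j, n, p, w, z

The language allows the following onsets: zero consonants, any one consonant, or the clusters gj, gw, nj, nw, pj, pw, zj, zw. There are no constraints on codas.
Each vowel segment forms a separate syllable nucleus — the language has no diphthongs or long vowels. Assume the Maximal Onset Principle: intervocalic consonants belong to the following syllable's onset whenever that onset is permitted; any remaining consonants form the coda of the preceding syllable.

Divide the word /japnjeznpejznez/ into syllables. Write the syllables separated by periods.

Vowels present: a, e, e, e; each is a nucleus, giving 4 syllables.
/a…e/ gap (V1→V2): cluster /pnj/ — the longest permitted-onset suffix is /nj/; onset = /nj/, preceding coda = /p/.
/e…e/ gap (V2→V3): cluster /znp/ — the longest permitted-onset suffix is /p/; onset = /p/, preceding coda = /zn/.
/e…e/ gap (V3→V4): /jzn/ splits as /jz/ + /n/ (/n/ is the longest suffix that is a licit onset).

jap.njezn.pejz.nez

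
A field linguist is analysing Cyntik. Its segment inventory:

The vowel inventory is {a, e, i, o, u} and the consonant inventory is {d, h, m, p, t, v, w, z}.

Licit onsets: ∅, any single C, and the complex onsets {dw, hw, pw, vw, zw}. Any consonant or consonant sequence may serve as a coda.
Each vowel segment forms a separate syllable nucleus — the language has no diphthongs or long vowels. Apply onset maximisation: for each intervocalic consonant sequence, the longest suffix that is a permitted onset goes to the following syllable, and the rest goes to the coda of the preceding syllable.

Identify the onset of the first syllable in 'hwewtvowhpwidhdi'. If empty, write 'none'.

hw

Nuclei (vowels): e, o, i, i → 4 syllables.
/e…o/ gap (V1→V2): cluster /wtv/ — the longest permitted-onset suffix is /v/; onset = /v/, preceding coda = /wt/.
/o…i/ gap (V2→V3): /whpw/ — longest licit onset from the right is /pw/, leaving /wh/ as coda.
/i…i/ gap (V3→V4): cluster /dhd/ — the longest permitted-onset suffix is /d/; onset = /d/, preceding coda = /dh/.
Putting it together: hwewt.vowh.pwidh.di.
Syllable 1 is /hwewt/: onset /hw/, nucleus /e/, coda /wt/.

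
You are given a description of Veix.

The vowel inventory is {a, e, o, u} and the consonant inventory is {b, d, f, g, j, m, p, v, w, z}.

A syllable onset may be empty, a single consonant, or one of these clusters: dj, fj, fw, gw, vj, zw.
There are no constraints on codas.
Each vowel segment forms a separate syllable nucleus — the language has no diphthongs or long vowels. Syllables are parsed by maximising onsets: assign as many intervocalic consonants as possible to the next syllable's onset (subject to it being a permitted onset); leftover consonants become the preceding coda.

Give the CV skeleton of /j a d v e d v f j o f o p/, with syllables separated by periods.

Vowels present: a, e, o, o; each is a nucleus, giving 4 syllables.
/a…e/ gap (V1→V2): /dv/ splits as /d/ + /v/ (/v/ is the longest suffix that is a licit onset).
/e…o/ gap (V2→V3): /dvfj/ — longest licit onset from the right is /fj/, leaving /dv/ as coda.
/o…o/ gap (V3→V4): just /f/ — single C goes to the following onset.
Syllabification: jad.vedv.fjo.fop.
Mapping each syllable to C/V: /jad/ → CVC, /vedv/ → CVCC, /fjo/ → CCV, /fop/ → CVC.

CVC.CVCC.CCV.CVC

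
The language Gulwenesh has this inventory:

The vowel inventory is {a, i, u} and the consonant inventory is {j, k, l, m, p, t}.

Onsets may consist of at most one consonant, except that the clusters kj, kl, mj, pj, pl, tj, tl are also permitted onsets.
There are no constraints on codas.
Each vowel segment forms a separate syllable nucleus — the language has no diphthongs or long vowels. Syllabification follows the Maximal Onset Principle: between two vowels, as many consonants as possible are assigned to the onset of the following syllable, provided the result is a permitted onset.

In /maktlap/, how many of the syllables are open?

Vowels present: a, a; each is a nucleus, giving 2 syllables.
Between /a/ (V1) and /a/ (V2): cluster /ktl/ — the longest permitted-onset suffix is /tl/; onset = /tl/, preceding coda = /k/.
Result: mak.tlap.
Classifying each syllable: /mak/ (closed), /tlap/ (closed).
Open syllables: 0.

0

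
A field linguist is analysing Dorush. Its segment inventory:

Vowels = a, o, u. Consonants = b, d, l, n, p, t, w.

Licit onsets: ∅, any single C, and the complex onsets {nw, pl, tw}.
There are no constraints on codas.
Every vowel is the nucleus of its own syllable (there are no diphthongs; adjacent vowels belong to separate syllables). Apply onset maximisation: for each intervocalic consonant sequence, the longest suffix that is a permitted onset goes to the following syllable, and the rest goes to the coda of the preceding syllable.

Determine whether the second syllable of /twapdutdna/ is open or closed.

Nuclei (vowels): a, u, a → 3 syllables.
Between /a/ (V1) and /u/ (V2): cluster /pd/ — the longest permitted-onset suffix is /d/; onset = /d/, preceding coda = /p/.
Between /u/ (V2) and /a/ (V3): cluster /tdn/ — the longest permitted-onset suffix is /n/; onset = /n/, preceding coda = /td/.
Syllabification: twap.dutd.na.
Syllable 2 is /dutd/ with coda /td/, so it is closed.

closed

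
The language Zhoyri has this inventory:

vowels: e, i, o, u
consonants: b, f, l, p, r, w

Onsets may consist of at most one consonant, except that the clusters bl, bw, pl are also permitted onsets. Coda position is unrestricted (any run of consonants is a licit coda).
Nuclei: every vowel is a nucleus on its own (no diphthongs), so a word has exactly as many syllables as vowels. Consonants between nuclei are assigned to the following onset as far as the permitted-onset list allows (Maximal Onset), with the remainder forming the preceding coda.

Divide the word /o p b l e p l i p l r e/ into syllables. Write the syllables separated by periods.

The vowels are o, e, i, e — 4 nuclei, so 4 syllables.
σ1/σ2 boundary: /pbl/ splits as /p/ + /bl/ (/bl/ is the longest suffix that is a licit onset).
σ2/σ3 boundary: /pl/ — entire cluster is a permitted onset → onset /pl/, coda ∅.
σ3/σ4 boundary: /plr/ splits as /pl/ + /r/ (/r/ is the longest suffix that is a licit onset).

op.ble.plipl.re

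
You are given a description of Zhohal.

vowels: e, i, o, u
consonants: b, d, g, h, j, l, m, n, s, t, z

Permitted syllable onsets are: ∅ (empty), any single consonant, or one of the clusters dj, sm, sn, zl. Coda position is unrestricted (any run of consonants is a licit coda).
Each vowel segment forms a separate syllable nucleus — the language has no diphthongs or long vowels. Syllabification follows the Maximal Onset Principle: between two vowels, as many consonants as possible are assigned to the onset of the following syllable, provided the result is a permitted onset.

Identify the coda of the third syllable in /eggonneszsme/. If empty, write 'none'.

The vowels are e, o, e, e — 4 nuclei, so 4 syllables.
Between /e/ (V1) and /o/ (V2): /gg/; trying suffixes from longest down, /g/ is the first permitted one, so coda /g/ | onset /g/.
Between /o/ (V2) and /e/ (V3): /nn/ splits as /n/ + /n/ (/n/ is the longest suffix that is a licit onset).
Between /e/ (V3) and /e/ (V4): cluster /szsm/ — the longest permitted-onset suffix is /sm/; onset = /sm/, preceding coda = /sz/.
Putting it together: eg.gon.nesz.sme.
Syllable 3 is /nesz/: onset /n/, nucleus /e/, coda /sz/.

sz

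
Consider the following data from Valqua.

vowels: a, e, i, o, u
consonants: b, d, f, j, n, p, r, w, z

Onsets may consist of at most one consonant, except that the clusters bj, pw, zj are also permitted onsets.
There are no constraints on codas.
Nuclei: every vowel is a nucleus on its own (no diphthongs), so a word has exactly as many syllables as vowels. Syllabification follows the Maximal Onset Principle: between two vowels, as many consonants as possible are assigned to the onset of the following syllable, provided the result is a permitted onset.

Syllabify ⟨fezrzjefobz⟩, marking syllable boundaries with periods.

fezr.zje.fobz

The vowels are e, e, o — 3 nuclei, so 3 syllables.
Between /e/ (V1) and /e/ (V2): /zrzj/ — longest licit onset from the right is /zj/, leaving /zr/ as coda.
Between /e/ (V2) and /o/ (V3): /f/ → onset of the next syllable (single consonants are always licit onsets).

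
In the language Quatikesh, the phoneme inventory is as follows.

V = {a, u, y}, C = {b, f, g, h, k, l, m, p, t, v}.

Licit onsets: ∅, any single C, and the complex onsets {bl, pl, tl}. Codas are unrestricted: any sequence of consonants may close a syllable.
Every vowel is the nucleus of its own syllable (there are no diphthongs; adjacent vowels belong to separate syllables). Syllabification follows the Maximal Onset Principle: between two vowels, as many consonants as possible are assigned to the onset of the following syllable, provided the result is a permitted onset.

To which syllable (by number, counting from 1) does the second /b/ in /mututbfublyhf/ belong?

Vowels present: u, u, u, y; each is a nucleus, giving 4 syllables.
σ1/σ2 boundary: /t/ is a single consonant, so it becomes the next onset.
σ2/σ3 boundary: /tbf/ — longest licit onset from the right is /f/, leaving /tb/ as coda.
σ3/σ4 boundary: /bl/ — entire cluster is a permitted onset → onset /bl/, coda ∅.
Putting it together: mu.tutb.fu.blyhf.
The second /b/ is in the onset of syllable 4 (/blyhf/).

4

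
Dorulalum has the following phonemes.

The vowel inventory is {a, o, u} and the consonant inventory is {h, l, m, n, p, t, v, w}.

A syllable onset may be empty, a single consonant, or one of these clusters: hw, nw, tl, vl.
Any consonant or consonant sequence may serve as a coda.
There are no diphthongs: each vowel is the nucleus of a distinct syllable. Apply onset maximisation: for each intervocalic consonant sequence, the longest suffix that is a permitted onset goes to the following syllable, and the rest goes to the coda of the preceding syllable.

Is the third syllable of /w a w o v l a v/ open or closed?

closed

Nuclei (vowels): a, o, a → 3 syllables.
/a…o/ gap (V1→V2): /w/ is a single consonant, so it becomes the next onset.
/o…a/ gap (V2→V3): /vl/ is a licit onset in full, so it all attaches to the next syllable.
Syllabification: wa.wo.vlav.
Syllable 3 is /vlav/ with coda /v/, so it is closed.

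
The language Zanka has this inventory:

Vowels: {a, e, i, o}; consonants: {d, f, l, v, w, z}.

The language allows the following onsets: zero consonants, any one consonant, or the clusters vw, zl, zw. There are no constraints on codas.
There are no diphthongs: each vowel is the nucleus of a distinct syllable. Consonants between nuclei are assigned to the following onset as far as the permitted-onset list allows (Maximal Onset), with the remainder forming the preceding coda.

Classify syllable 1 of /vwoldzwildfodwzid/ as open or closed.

closed

The vowels are o, i, o, i — 4 nuclei, so 4 syllables.
σ1/σ2 boundary: cluster /ldzw/ — the longest permitted-onset suffix is /zw/; onset = /zw/, preceding coda = /ld/.
σ2/σ3 boundary: cluster /ldf/ — the longest permitted-onset suffix is /f/; onset = /f/, preceding coda = /ld/.
σ3/σ4 boundary: /dwz/ — longest licit onset from the right is /z/, leaving /dw/ as coda.
So the parse is vwold.zwild.fodw.zid.
Syllable 1 is /vwold/ with coda /ld/, so it is closed.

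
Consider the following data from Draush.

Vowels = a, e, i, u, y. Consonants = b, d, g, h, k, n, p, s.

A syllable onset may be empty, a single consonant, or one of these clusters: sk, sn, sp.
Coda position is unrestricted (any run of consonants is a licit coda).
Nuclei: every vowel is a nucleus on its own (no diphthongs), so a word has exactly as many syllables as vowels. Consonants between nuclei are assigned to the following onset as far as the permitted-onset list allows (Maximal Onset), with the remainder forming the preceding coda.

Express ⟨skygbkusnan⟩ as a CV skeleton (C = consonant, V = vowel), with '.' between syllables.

Nuclei (vowels): y, u, a → 3 syllables.
/y…u/ gap (V1→V2): /gbk/ — longest licit onset from the right is /k/, leaving /gb/ as coda.
/u…a/ gap (V2→V3): cluster /sn/ — /sn/ is itself a permitted onset, so the whole cluster goes right; preceding coda = ∅.
Result: skygb.ku.snan.
Mapping each syllable to C/V: /skygb/ → CCVCC, /ku/ → CV, /snan/ → CCVC.

CCVCC.CV.CCVC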